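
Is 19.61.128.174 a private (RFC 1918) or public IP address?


RFC 1918 private ranges:
  10.0.0.0/8 (10.0.0.0 - 10.255.255.255)
  172.16.0.0/12 (172.16.0.0 - 172.31.255.255)
  192.168.0.0/16 (192.168.0.0 - 192.168.255.255)
Public (not in any RFC 1918 range)


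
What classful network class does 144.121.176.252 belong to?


First octet: 144
Binary: 10010000
10xxxxxx -> Class B (128-191)
Class B, default mask 255.255.0.0 (/16)


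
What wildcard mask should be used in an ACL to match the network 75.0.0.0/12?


Subnet mask: 255.240.0.0
Wildcard = 255.255.255.255 - subnet mask
255 - 255 = 0
255 - 240 = 15
255 - 0 = 255
255 - 0 = 255
Wildcard: 0.15.255.255


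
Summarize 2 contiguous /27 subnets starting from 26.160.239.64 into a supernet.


Original prefix: /27
Number of subnets: 2 = 2^1
New prefix = 27 - 1 = 26
Supernet: 26.160.239.64/26


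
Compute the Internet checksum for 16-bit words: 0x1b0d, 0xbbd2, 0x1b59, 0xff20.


Sum all words (with carry folding):
+ 0x1b0d = 0x1b0d
+ 0xbbd2 = 0xd6df
+ 0x1b59 = 0xf238
+ 0xff20 = 0xf159
One's complement: ~0xf159
Checksum = 0x0ea6


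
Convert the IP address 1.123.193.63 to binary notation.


1 = 00000001
123 = 01111011
193 = 11000001
63 = 00111111
Binary: 00000001.01111011.11000001.00111111


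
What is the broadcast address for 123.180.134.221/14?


Network: 123.180.0.0/14
Host bits = 18
Set all host bits to 1:
Broadcast: 123.183.255.255


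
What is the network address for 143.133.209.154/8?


IP:   10001111.10000101.11010001.10011010
Mask: 11111111.00000000.00000000.00000000
AND operation:
Net:  10001111.00000000.00000000.00000000
Network: 143.0.0.0/8


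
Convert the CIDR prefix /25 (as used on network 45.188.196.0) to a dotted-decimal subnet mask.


/25 means 25 network bits, 7 host bits
Binary: 11111111111111111111111110000000
Mask: 255.255.255.128


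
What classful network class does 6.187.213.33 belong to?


First octet: 6
Binary: 00000110
0xxxxxxx -> Class A (1-126)
Class A, default mask 255.0.0.0 (/8)


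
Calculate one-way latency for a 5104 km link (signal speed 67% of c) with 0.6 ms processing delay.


Speed = 0.67 * 3e5 km/s = 201000 km/s
Propagation delay = 5104 / 201000 = 0.0254 s = 25.393 ms
Processing delay = 0.6 ms
Total one-way latency = 25.993 ms


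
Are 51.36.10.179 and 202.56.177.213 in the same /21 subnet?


Mask: 255.255.248.0
51.36.10.179 AND mask = 51.36.8.0
202.56.177.213 AND mask = 202.56.176.0
No, different subnets (51.36.8.0 vs 202.56.176.0)


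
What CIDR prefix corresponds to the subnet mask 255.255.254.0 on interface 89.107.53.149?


Binary: 11111111.11111111.11111110.00000000
Count leading 1s
Prefix: /23


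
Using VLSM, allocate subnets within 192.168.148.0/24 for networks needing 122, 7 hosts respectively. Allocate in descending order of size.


122 hosts -> /25 (126 usable): 192.168.148.0/25
7 hosts -> /28 (14 usable): 192.168.148.128/28
Allocation: 192.168.148.0/25 (122 hosts, 126 usable); 192.168.148.128/28 (7 hosts, 14 usable)


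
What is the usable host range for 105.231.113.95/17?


Network: 105.231.0.0
Broadcast: 105.231.127.255
First usable = network + 1
Last usable = broadcast - 1
Range: 105.231.0.1 to 105.231.127.254


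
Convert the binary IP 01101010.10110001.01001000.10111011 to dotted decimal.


01101010 = 106
10110001 = 177
01001000 = 72
10111011 = 187
IP: 106.177.72.187


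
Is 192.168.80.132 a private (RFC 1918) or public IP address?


RFC 1918 private ranges:
  10.0.0.0/8 (10.0.0.0 - 10.255.255.255)
  172.16.0.0/12 (172.16.0.0 - 172.31.255.255)
  192.168.0.0/16 (192.168.0.0 - 192.168.255.255)
Private (in 192.168.0.0/16)


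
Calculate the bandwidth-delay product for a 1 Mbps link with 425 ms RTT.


BDP = bandwidth * RTT
= 1 Mbps * 425 ms
= 1 * 1e6 * 425 / 1000 bits
= 425000 bits
= 53125 bytes
= 51.8799 KB
BDP = 425000 bits (53125 bytes)


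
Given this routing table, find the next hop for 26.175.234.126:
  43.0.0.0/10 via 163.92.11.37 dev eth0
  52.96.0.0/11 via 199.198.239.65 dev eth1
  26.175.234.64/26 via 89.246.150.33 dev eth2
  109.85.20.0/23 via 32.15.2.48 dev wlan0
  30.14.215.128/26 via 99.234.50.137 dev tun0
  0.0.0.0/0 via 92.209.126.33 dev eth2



Longest prefix match for 26.175.234.126:
  /10 43.0.0.0: no
  /11 52.96.0.0: no
  /26 26.175.234.64: MATCH
  /23 109.85.20.0: no
  /26 30.14.215.128: no
  /0 0.0.0.0: MATCH
Selected: next-hop 89.246.150.33 via eth2 (matched /26)


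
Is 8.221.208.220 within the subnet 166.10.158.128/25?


Subnet network: 166.10.158.128
Test IP AND mask: 8.221.208.128
No, 8.221.208.220 is not in 166.10.158.128/25


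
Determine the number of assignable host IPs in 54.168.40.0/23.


Host bits = 32 - 23 = 9
Total addresses = 2^9 = 512
Usable = total - 2 (network and broadcast)
Usable hosts: 510


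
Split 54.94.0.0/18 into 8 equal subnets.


New prefix = 18 + 3 = 21
Each subnet has 2048 addresses
  54.94.0.0/21
  54.94.8.0/21
  54.94.16.0/21
  54.94.24.0/21
  54.94.32.0/21
  54.94.40.0/21
  54.94.48.0/21
  54.94.56.0/21
Subnets: 54.94.0.0/21, 54.94.8.0/21, 54.94.16.0/21, 54.94.24.0/21, 54.94.32.0/21, 54.94.40.0/21, 54.94.48.0/21, 54.94.56.0/21


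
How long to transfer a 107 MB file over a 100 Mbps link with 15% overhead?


Effective throughput = 100 * (1 - 15/100) = 85 Mbps
File size in Mb = 107 * 8 = 856 Mb
Time = 856 / 85
Time = 10.0706 seconds


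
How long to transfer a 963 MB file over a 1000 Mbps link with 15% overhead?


Effective throughput = 1000 * (1 - 15/100) = 850 Mbps
File size in Mb = 963 * 8 = 7704 Mb
Time = 7704 / 850
Time = 9.0635 seconds


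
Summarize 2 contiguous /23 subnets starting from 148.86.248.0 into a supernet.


Original prefix: /23
Number of subnets: 2 = 2^1
New prefix = 23 - 1 = 22
Supernet: 148.86.248.0/22


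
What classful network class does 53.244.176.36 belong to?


First octet: 53
Binary: 00110101
0xxxxxxx -> Class A (1-126)
Class A, default mask 255.0.0.0 (/8)


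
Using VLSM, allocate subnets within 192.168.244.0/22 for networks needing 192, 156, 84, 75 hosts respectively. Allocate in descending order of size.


192 hosts -> /24 (254 usable): 192.168.244.0/24
156 hosts -> /24 (254 usable): 192.168.245.0/24
84 hosts -> /25 (126 usable): 192.168.246.0/25
75 hosts -> /25 (126 usable): 192.168.246.128/25
Allocation: 192.168.244.0/24 (192 hosts, 254 usable); 192.168.245.0/24 (156 hosts, 254 usable); 192.168.246.0/25 (84 hosts, 126 usable); 192.168.246.128/25 (75 hosts, 126 usable)


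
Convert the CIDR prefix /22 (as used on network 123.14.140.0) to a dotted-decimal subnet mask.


/22 means 22 network bits, 10 host bits
Binary: 11111111111111111111110000000000
Mask: 255.255.252.0


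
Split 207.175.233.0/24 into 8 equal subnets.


New prefix = 24 + 3 = 27
Each subnet has 32 addresses
  207.175.233.0/27
  207.175.233.32/27
  207.175.233.64/27
  207.175.233.96/27
  207.175.233.128/27
  207.175.233.160/27
  207.175.233.192/27
  207.175.233.224/27
Subnets: 207.175.233.0/27, 207.175.233.32/27, 207.175.233.64/27, 207.175.233.96/27, 207.175.233.128/27, 207.175.233.160/27, 207.175.233.192/27, 207.175.233.224/27


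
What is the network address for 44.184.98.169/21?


IP:   00101100.10111000.01100010.10101001
Mask: 11111111.11111111.11111000.00000000
AND operation:
Net:  00101100.10111000.01100000.00000000
Network: 44.184.96.0/21


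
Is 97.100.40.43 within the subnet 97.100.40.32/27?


Subnet network: 97.100.40.32
Test IP AND mask: 97.100.40.32
Yes, 97.100.40.43 is in 97.100.40.32/27


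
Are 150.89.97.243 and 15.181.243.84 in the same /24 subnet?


Mask: 255.255.255.0
150.89.97.243 AND mask = 150.89.97.0
15.181.243.84 AND mask = 15.181.243.0
No, different subnets (150.89.97.0 vs 15.181.243.0)


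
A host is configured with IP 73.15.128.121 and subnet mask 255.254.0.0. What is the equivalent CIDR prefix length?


Binary: 11111111.11111110.00000000.00000000
Count leading 1s
Prefix: /15


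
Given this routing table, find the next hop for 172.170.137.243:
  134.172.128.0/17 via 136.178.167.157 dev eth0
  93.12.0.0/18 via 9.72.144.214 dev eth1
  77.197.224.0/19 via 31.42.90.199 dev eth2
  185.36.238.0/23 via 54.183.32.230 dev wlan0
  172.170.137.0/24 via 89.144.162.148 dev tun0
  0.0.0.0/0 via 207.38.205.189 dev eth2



Longest prefix match for 172.170.137.243:
  /17 134.172.128.0: no
  /18 93.12.0.0: no
  /19 77.197.224.0: no
  /23 185.36.238.0: no
  /24 172.170.137.0: MATCH
  /0 0.0.0.0: MATCH
Selected: next-hop 89.144.162.148 via tun0 (matched /24)


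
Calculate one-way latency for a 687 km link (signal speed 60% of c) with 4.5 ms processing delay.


Speed = 0.6 * 3e5 km/s = 180000 km/s
Propagation delay = 687 / 180000 = 0.0038 s = 3.8167 ms
Processing delay = 4.5 ms
Total one-way latency = 8.3167 ms


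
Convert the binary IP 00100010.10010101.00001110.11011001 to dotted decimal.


00100010 = 34
10010101 = 149
00001110 = 14
11011001 = 217
IP: 34.149.14.217


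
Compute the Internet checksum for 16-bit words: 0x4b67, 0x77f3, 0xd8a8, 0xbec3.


Sum all words (with carry folding):
+ 0x4b67 = 0x4b67
+ 0x77f3 = 0xc35a
+ 0xd8a8 = 0x9c03
+ 0xbec3 = 0x5ac7
One's complement: ~0x5ac7
Checksum = 0xa538


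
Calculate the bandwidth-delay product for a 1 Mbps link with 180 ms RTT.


BDP = bandwidth * RTT
= 1 Mbps * 180 ms
= 1 * 1e6 * 180 / 1000 bits
= 180000 bits
= 22500 bytes
= 21.9727 KB
BDP = 180000 bits (22500 bytes)


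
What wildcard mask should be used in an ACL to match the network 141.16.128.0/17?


Subnet mask: 255.255.128.0
Wildcard = 255.255.255.255 - subnet mask
255 - 255 = 0
255 - 255 = 0
255 - 128 = 127
255 - 0 = 255
Wildcard: 0.0.127.255


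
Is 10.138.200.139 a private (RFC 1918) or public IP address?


RFC 1918 private ranges:
  10.0.0.0/8 (10.0.0.0 - 10.255.255.255)
  172.16.0.0/12 (172.16.0.0 - 172.31.255.255)
  192.168.0.0/16 (192.168.0.0 - 192.168.255.255)
Private (in 10.0.0.0/8)


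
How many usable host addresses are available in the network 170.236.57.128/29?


Host bits = 32 - 29 = 3
Total addresses = 2^3 = 8
Usable = total - 2 (network and broadcast)
Usable hosts: 6


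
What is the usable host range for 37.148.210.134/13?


Network: 37.144.0.0
Broadcast: 37.151.255.255
First usable = network + 1
Last usable = broadcast - 1
Range: 37.144.0.1 to 37.151.255.254


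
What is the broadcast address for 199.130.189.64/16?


Network: 199.130.0.0/16
Host bits = 16
Set all host bits to 1:
Broadcast: 199.130.255.255


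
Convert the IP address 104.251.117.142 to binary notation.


104 = 01101000
251 = 11111011
117 = 01110101
142 = 10001110
Binary: 01101000.11111011.01110101.10001110


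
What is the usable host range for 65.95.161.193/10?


Network: 65.64.0.0
Broadcast: 65.127.255.255
First usable = network + 1
Last usable = broadcast - 1
Range: 65.64.0.1 to 65.127.255.254


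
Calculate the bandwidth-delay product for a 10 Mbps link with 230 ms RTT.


BDP = bandwidth * RTT
= 10 Mbps * 230 ms
= 10 * 1e6 * 230 / 1000 bits
= 2300000 bits
= 287500 bytes
= 280.7617 KB
BDP = 2300000 bits (287500 bytes)


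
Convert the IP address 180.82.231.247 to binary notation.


180 = 10110100
82 = 01010010
231 = 11100111
247 = 11110111
Binary: 10110100.01010010.11100111.11110111


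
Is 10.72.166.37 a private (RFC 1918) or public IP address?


RFC 1918 private ranges:
  10.0.0.0/8 (10.0.0.0 - 10.255.255.255)
  172.16.0.0/12 (172.16.0.0 - 172.31.255.255)
  192.168.0.0/16 (192.168.0.0 - 192.168.255.255)
Private (in 10.0.0.0/8)


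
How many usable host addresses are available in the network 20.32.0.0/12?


Host bits = 32 - 12 = 20
Total addresses = 2^20 = 1048576
Usable = total - 2 (network and broadcast)
Usable hosts: 1048574


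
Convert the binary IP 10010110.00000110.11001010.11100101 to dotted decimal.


10010110 = 150
00000110 = 6
11001010 = 202
11100101 = 229
IP: 150.6.202.229


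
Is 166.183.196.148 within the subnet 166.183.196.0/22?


Subnet network: 166.183.196.0
Test IP AND mask: 166.183.196.0
Yes, 166.183.196.148 is in 166.183.196.0/22


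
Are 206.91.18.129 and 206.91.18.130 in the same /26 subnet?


Mask: 255.255.255.192
206.91.18.129 AND mask = 206.91.18.128
206.91.18.130 AND mask = 206.91.18.128
Yes, same subnet (206.91.18.128)


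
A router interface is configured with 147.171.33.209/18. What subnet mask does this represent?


/18 means 18 network bits, 14 host bits
Binary: 11111111111111111100000000000000
Mask: 255.255.192.0


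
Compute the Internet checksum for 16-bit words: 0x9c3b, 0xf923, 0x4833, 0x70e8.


Sum all words (with carry folding):
+ 0x9c3b = 0x9c3b
+ 0xf923 = 0x955f
+ 0x4833 = 0xdd92
+ 0x70e8 = 0x4e7b
One's complement: ~0x4e7b
Checksum = 0xb184


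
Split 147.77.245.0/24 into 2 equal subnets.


New prefix = 24 + 1 = 25
Each subnet has 128 addresses
  147.77.245.0/25
  147.77.245.128/25
Subnets: 147.77.245.0/25, 147.77.245.128/25


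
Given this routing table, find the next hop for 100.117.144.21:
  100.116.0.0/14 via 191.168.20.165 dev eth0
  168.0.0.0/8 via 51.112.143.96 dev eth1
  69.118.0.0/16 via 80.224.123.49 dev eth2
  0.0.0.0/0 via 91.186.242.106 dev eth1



Longest prefix match for 100.117.144.21:
  /14 100.116.0.0: MATCH
  /8 168.0.0.0: no
  /16 69.118.0.0: no
  /0 0.0.0.0: MATCH
Selected: next-hop 191.168.20.165 via eth0 (matched /14)


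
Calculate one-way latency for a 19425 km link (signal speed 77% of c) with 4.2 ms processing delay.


Speed = 0.77 * 3e5 km/s = 231000 km/s
Propagation delay = 19425 / 231000 = 0.0841 s = 84.0909 ms
Processing delay = 4.2 ms
Total one-way latency = 88.2909 ms


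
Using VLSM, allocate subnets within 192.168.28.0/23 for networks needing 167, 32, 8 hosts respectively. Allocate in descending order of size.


167 hosts -> /24 (254 usable): 192.168.28.0/24
32 hosts -> /26 (62 usable): 192.168.29.0/26
8 hosts -> /28 (14 usable): 192.168.29.64/28
Allocation: 192.168.28.0/24 (167 hosts, 254 usable); 192.168.29.0/26 (32 hosts, 62 usable); 192.168.29.64/28 (8 hosts, 14 usable)


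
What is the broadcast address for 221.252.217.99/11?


Network: 221.224.0.0/11
Host bits = 21
Set all host bits to 1:
Broadcast: 221.255.255.255


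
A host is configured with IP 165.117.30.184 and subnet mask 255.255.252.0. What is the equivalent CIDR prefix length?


Binary: 11111111.11111111.11111100.00000000
Count leading 1s
Prefix: /22


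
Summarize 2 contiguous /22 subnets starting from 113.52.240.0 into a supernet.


Original prefix: /22
Number of subnets: 2 = 2^1
New prefix = 22 - 1 = 21
Supernet: 113.52.240.0/21


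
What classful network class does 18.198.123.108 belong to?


First octet: 18
Binary: 00010010
0xxxxxxx -> Class A (1-126)
Class A, default mask 255.0.0.0 (/8)


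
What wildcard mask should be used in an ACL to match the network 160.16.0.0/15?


Subnet mask: 255.254.0.0
Wildcard = 255.255.255.255 - subnet mask
255 - 255 = 0
255 - 254 = 1
255 - 0 = 255
255 - 0 = 255
Wildcard: 0.1.255.255


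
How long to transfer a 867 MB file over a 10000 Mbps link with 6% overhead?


Effective throughput = 10000 * (1 - 6/100) = 9400 Mbps
File size in Mb = 867 * 8 = 6936 Mb
Time = 6936 / 9400
Time = 0.7379 seconds


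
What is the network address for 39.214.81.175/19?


IP:   00100111.11010110.01010001.10101111
Mask: 11111111.11111111.11100000.00000000
AND operation:
Net:  00100111.11010110.01000000.00000000
Network: 39.214.64.0/19


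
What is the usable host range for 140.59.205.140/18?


Network: 140.59.192.0
Broadcast: 140.59.255.255
First usable = network + 1
Last usable = broadcast - 1
Range: 140.59.192.1 to 140.59.255.254


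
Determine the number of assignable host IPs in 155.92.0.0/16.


Host bits = 32 - 16 = 16
Total addresses = 2^16 = 65536
Usable = total - 2 (network and broadcast)
Usable hosts: 65534


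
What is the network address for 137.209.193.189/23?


IP:   10001001.11010001.11000001.10111101
Mask: 11111111.11111111.11111110.00000000
AND operation:
Net:  10001001.11010001.11000000.00000000
Network: 137.209.192.0/23


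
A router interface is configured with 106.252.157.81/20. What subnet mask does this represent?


/20 means 20 network bits, 12 host bits
Binary: 11111111111111111111000000000000
Mask: 255.255.240.0


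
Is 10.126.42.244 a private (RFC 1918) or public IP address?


RFC 1918 private ranges:
  10.0.0.0/8 (10.0.0.0 - 10.255.255.255)
  172.16.0.0/12 (172.16.0.0 - 172.31.255.255)
  192.168.0.0/16 (192.168.0.0 - 192.168.255.255)
Private (in 10.0.0.0/8)


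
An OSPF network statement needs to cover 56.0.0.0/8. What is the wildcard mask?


Subnet mask: 255.0.0.0
Wildcard = 255.255.255.255 - subnet mask
255 - 255 = 0
255 - 0 = 255
255 - 0 = 255
255 - 0 = 255
Wildcard: 0.255.255.255


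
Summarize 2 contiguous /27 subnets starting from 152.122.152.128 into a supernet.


Original prefix: /27
Number of subnets: 2 = 2^1
New prefix = 27 - 1 = 26
Supernet: 152.122.152.128/26


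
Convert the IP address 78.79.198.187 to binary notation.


78 = 01001110
79 = 01001111
198 = 11000110
187 = 10111011
Binary: 01001110.01001111.11000110.10111011


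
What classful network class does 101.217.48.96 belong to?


First octet: 101
Binary: 01100101
0xxxxxxx -> Class A (1-126)
Class A, default mask 255.0.0.0 (/8)


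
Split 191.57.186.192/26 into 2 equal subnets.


New prefix = 26 + 1 = 27
Each subnet has 32 addresses
  191.57.186.192/27
  191.57.186.224/27
Subnets: 191.57.186.192/27, 191.57.186.224/27


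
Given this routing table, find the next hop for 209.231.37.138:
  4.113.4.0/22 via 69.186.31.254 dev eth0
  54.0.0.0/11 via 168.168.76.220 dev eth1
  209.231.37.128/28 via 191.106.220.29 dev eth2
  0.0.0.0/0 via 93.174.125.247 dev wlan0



Longest prefix match for 209.231.37.138:
  /22 4.113.4.0: no
  /11 54.0.0.0: no
  /28 209.231.37.128: MATCH
  /0 0.0.0.0: MATCH
Selected: next-hop 191.106.220.29 via eth2 (matched /28)


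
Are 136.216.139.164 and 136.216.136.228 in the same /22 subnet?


Mask: 255.255.252.0
136.216.139.164 AND mask = 136.216.136.0
136.216.136.228 AND mask = 136.216.136.0
Yes, same subnet (136.216.136.0)


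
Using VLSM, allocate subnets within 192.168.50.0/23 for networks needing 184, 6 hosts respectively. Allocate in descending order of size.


184 hosts -> /24 (254 usable): 192.168.50.0/24
6 hosts -> /29 (6 usable): 192.168.51.0/29
Allocation: 192.168.50.0/24 (184 hosts, 254 usable); 192.168.51.0/29 (6 hosts, 6 usable)


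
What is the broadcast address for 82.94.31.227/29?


Network: 82.94.31.224/29
Host bits = 3
Set all host bits to 1:
Broadcast: 82.94.31.231


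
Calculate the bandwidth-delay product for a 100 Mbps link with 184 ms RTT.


BDP = bandwidth * RTT
= 100 Mbps * 184 ms
= 100 * 1e6 * 184 / 1000 bits
= 18400000 bits
= 2300000 bytes
= 2246.0938 KB
BDP = 18400000 bits (2300000 bytes)


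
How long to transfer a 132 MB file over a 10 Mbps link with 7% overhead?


Effective throughput = 10 * (1 - 7/100) = 9.3 Mbps
File size in Mb = 132 * 8 = 1056 Mb
Time = 1056 / 9.3
Time = 113.5484 seconds


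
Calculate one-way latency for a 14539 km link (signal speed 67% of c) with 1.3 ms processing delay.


Speed = 0.67 * 3e5 km/s = 201000 km/s
Propagation delay = 14539 / 201000 = 0.0723 s = 72.3333 ms
Processing delay = 1.3 ms
Total one-way latency = 73.6333 ms


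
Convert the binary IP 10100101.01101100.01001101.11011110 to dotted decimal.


10100101 = 165
01101100 = 108
01001101 = 77
11011110 = 222
IP: 165.108.77.222


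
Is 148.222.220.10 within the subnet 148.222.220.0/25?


Subnet network: 148.222.220.0
Test IP AND mask: 148.222.220.0
Yes, 148.222.220.10 is in 148.222.220.0/25


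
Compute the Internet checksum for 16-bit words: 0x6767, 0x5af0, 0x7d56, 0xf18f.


Sum all words (with carry folding):
+ 0x6767 = 0x6767
+ 0x5af0 = 0xc257
+ 0x7d56 = 0x3fae
+ 0xf18f = 0x313e
One's complement: ~0x313e
Checksum = 0xcec1


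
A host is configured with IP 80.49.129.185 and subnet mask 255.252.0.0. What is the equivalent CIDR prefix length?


Binary: 11111111.11111100.00000000.00000000
Count leading 1s
Prefix: /14


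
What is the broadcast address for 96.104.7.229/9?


Network: 96.0.0.0/9
Host bits = 23
Set all host bits to 1:
Broadcast: 96.127.255.255


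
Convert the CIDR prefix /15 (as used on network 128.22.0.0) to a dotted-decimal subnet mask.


/15 means 15 network bits, 17 host bits
Binary: 11111111111111100000000000000000
Mask: 255.254.0.0


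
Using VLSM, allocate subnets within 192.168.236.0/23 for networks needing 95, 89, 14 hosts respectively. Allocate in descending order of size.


95 hosts -> /25 (126 usable): 192.168.236.0/25
89 hosts -> /25 (126 usable): 192.168.236.128/25
14 hosts -> /28 (14 usable): 192.168.237.0/28
Allocation: 192.168.236.0/25 (95 hosts, 126 usable); 192.168.236.128/25 (89 hosts, 126 usable); 192.168.237.0/28 (14 hosts, 14 usable)


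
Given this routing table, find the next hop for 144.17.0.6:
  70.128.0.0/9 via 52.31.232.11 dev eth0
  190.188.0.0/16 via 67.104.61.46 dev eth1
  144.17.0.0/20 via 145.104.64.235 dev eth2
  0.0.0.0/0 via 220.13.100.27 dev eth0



Longest prefix match for 144.17.0.6:
  /9 70.128.0.0: no
  /16 190.188.0.0: no
  /20 144.17.0.0: MATCH
  /0 0.0.0.0: MATCH
Selected: next-hop 145.104.64.235 via eth2 (matched /20)


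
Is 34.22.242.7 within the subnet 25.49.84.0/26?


Subnet network: 25.49.84.0
Test IP AND mask: 34.22.242.0
No, 34.22.242.7 is not in 25.49.84.0/26


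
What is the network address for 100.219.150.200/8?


IP:   01100100.11011011.10010110.11001000
Mask: 11111111.00000000.00000000.00000000
AND operation:
Net:  01100100.00000000.00000000.00000000
Network: 100.0.0.0/8


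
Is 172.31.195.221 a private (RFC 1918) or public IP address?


RFC 1918 private ranges:
  10.0.0.0/8 (10.0.0.0 - 10.255.255.255)
  172.16.0.0/12 (172.16.0.0 - 172.31.255.255)
  192.168.0.0/16 (192.168.0.0 - 192.168.255.255)
Private (in 172.16.0.0/12)


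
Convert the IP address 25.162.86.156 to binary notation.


25 = 00011001
162 = 10100010
86 = 01010110
156 = 10011100
Binary: 00011001.10100010.01010110.10011100


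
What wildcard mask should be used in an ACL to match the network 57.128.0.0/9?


Subnet mask: 255.128.0.0
Wildcard = 255.255.255.255 - subnet mask
255 - 255 = 0
255 - 128 = 127
255 - 0 = 255
255 - 0 = 255
Wildcard: 0.127.255.255


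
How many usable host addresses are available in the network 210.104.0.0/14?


Host bits = 32 - 14 = 18
Total addresses = 2^18 = 262144
Usable = total - 2 (network and broadcast)
Usable hosts: 262142


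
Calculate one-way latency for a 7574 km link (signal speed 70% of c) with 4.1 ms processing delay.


Speed = 0.7 * 3e5 km/s = 210000 km/s
Propagation delay = 7574 / 210000 = 0.0361 s = 36.0667 ms
Processing delay = 4.1 ms
Total one-way latency = 40.1667 ms


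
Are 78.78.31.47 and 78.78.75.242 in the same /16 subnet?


Mask: 255.255.0.0
78.78.31.47 AND mask = 78.78.0.0
78.78.75.242 AND mask = 78.78.0.0
Yes, same subnet (78.78.0.0)


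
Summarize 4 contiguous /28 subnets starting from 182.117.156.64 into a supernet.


Original prefix: /28
Number of subnets: 4 = 2^2
New prefix = 28 - 2 = 26
Supernet: 182.117.156.64/26


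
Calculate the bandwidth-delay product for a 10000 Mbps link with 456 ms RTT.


BDP = bandwidth * RTT
= 10000 Mbps * 456 ms
= 10000 * 1e6 * 456 / 1000 bits
= 4560000000 bits
= 570000000 bytes
= 556640.625 KB
BDP = 4560000000 bits (570000000 bytes)


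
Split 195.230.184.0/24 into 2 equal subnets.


New prefix = 24 + 1 = 25
Each subnet has 128 addresses
  195.230.184.0/25
  195.230.184.128/25
Subnets: 195.230.184.0/25, 195.230.184.128/25


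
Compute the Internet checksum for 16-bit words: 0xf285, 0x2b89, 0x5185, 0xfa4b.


Sum all words (with carry folding):
+ 0xf285 = 0xf285
+ 0x2b89 = 0x1e0f
+ 0x5185 = 0x6f94
+ 0xfa4b = 0x69e0
One's complement: ~0x69e0
Checksum = 0x961f


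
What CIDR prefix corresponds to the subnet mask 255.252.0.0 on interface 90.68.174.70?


Binary: 11111111.11111100.00000000.00000000
Count leading 1s
Prefix: /14


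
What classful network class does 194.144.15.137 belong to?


First octet: 194
Binary: 11000010
110xxxxx -> Class C (192-223)
Class C, default mask 255.255.255.0 (/24)


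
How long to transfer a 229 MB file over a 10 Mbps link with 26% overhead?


Effective throughput = 10 * (1 - 26/100) = 7.4 Mbps
File size in Mb = 229 * 8 = 1832 Mb
Time = 1832 / 7.4
Time = 247.5676 seconds


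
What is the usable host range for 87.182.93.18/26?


Network: 87.182.93.0
Broadcast: 87.182.93.63
First usable = network + 1
Last usable = broadcast - 1
Range: 87.182.93.1 to 87.182.93.62


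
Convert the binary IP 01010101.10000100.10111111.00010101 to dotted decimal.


01010101 = 85
10000100 = 132
10111111 = 191
00010101 = 21
IP: 85.132.191.21


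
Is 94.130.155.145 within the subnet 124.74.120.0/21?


Subnet network: 124.74.120.0
Test IP AND mask: 94.130.152.0
No, 94.130.155.145 is not in 124.74.120.0/21


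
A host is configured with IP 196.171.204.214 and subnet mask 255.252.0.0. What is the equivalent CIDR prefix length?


Binary: 11111111.11111100.00000000.00000000
Count leading 1s
Prefix: /14


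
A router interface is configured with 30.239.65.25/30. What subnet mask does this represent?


/30 means 30 network bits, 2 host bits
Binary: 11111111111111111111111111111100
Mask: 255.255.255.252


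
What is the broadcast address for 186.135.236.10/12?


Network: 186.128.0.0/12
Host bits = 20
Set all host bits to 1:
Broadcast: 186.143.255.255


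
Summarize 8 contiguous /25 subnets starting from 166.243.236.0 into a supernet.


Original prefix: /25
Number of subnets: 8 = 2^3
New prefix = 25 - 3 = 22
Supernet: 166.243.236.0/22


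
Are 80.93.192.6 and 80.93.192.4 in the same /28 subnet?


Mask: 255.255.255.240
80.93.192.6 AND mask = 80.93.192.0
80.93.192.4 AND mask = 80.93.192.0
Yes, same subnet (80.93.192.0)


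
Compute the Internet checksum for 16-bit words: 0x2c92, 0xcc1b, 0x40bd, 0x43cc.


Sum all words (with carry folding):
+ 0x2c92 = 0x2c92
+ 0xcc1b = 0xf8ad
+ 0x40bd = 0x396b
+ 0x43cc = 0x7d37
One's complement: ~0x7d37
Checksum = 0x82c8


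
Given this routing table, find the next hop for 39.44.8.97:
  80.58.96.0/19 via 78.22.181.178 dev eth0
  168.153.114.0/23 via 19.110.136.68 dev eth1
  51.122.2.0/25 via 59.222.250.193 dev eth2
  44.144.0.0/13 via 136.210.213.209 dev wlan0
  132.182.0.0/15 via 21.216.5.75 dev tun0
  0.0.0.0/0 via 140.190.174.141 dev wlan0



Longest prefix match for 39.44.8.97:
  /19 80.58.96.0: no
  /23 168.153.114.0: no
  /25 51.122.2.0: no
  /13 44.144.0.0: no
  /15 132.182.0.0: no
  /0 0.0.0.0: MATCH
Selected: next-hop 140.190.174.141 via wlan0 (matched /0)


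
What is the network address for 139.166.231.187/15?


IP:   10001011.10100110.11100111.10111011
Mask: 11111111.11111110.00000000.00000000
AND operation:
Net:  10001011.10100110.00000000.00000000
Network: 139.166.0.0/15


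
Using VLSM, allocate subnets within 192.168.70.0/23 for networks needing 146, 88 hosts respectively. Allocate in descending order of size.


146 hosts -> /24 (254 usable): 192.168.70.0/24
88 hosts -> /25 (126 usable): 192.168.71.0/25
Allocation: 192.168.70.0/24 (146 hosts, 254 usable); 192.168.71.0/25 (88 hosts, 126 usable)


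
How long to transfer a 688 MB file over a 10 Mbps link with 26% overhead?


Effective throughput = 10 * (1 - 26/100) = 7.4 Mbps
File size in Mb = 688 * 8 = 5504 Mb
Time = 5504 / 7.4
Time = 743.7838 seconds


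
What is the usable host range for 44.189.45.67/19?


Network: 44.189.32.0
Broadcast: 44.189.63.255
First usable = network + 1
Last usable = broadcast - 1
Range: 44.189.32.1 to 44.189.63.254


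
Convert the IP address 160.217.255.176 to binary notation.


160 = 10100000
217 = 11011001
255 = 11111111
176 = 10110000
Binary: 10100000.11011001.11111111.10110000


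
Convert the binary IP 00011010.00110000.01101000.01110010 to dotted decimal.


00011010 = 26
00110000 = 48
01101000 = 104
01110010 = 114
IP: 26.48.104.114


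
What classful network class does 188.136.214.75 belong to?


First octet: 188
Binary: 10111100
10xxxxxx -> Class B (128-191)
Class B, default mask 255.255.0.0 (/16)


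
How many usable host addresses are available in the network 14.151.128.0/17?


Host bits = 32 - 17 = 15
Total addresses = 2^15 = 32768
Usable = total - 2 (network and broadcast)
Usable hosts: 32766


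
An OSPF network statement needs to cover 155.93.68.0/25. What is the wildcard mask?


Subnet mask: 255.255.255.128
Wildcard = 255.255.255.255 - subnet mask
255 - 255 = 0
255 - 255 = 0
255 - 255 = 0
255 - 128 = 127
Wildcard: 0.0.0.127


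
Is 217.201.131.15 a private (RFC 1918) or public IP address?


RFC 1918 private ranges:
  10.0.0.0/8 (10.0.0.0 - 10.255.255.255)
  172.16.0.0/12 (172.16.0.0 - 172.31.255.255)
  192.168.0.0/16 (192.168.0.0 - 192.168.255.255)
Public (not in any RFC 1918 range)


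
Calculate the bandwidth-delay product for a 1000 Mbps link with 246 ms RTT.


BDP = bandwidth * RTT
= 1000 Mbps * 246 ms
= 1000 * 1e6 * 246 / 1000 bits
= 246000000 bits
= 30750000 bytes
= 30029.2969 KB
BDP = 246000000 bits (30750000 bytes)


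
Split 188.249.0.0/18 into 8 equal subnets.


New prefix = 18 + 3 = 21
Each subnet has 2048 addresses
  188.249.0.0/21
  188.249.8.0/21
  188.249.16.0/21
  188.249.24.0/21
  188.249.32.0/21
  188.249.40.0/21
  188.249.48.0/21
  188.249.56.0/21
Subnets: 188.249.0.0/21, 188.249.8.0/21, 188.249.16.0/21, 188.249.24.0/21, 188.249.32.0/21, 188.249.40.0/21, 188.249.48.0/21, 188.249.56.0/21


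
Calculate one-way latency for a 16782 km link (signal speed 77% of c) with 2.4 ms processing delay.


Speed = 0.77 * 3e5 km/s = 231000 km/s
Propagation delay = 16782 / 231000 = 0.0726 s = 72.6494 ms
Processing delay = 2.4 ms
Total one-way latency = 75.0494 ms


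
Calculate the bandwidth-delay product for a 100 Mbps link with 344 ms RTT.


BDP = bandwidth * RTT
= 100 Mbps * 344 ms
= 100 * 1e6 * 344 / 1000 bits
= 34400000 bits
= 4300000 bytes
= 4199.2188 KB
BDP = 34400000 bits (4300000 bytes)


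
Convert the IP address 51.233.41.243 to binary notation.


51 = 00110011
233 = 11101001
41 = 00101001
243 = 11110011
Binary: 00110011.11101001.00101001.11110011


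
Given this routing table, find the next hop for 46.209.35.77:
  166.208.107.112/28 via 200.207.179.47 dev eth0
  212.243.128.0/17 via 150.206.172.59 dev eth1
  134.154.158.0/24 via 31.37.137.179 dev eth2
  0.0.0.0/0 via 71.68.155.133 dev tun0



Longest prefix match for 46.209.35.77:
  /28 166.208.107.112: no
  /17 212.243.128.0: no
  /24 134.154.158.0: no
  /0 0.0.0.0: MATCH
Selected: next-hop 71.68.155.133 via tun0 (matched /0)


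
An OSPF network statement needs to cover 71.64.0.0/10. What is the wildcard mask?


Subnet mask: 255.192.0.0
Wildcard = 255.255.255.255 - subnet mask
255 - 255 = 0
255 - 192 = 63
255 - 0 = 255
255 - 0 = 255
Wildcard: 0.63.255.255


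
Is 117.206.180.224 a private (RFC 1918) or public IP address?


RFC 1918 private ranges:
  10.0.0.0/8 (10.0.0.0 - 10.255.255.255)
  172.16.0.0/12 (172.16.0.0 - 172.31.255.255)
  192.168.0.0/16 (192.168.0.0 - 192.168.255.255)
Public (not in any RFC 1918 range)


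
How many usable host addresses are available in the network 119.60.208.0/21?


Host bits = 32 - 21 = 11
Total addresses = 2^11 = 2048
Usable = total - 2 (network and broadcast)
Usable hosts: 2046


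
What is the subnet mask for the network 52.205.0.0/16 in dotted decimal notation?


/16 means 16 network bits, 16 host bits
Binary: 11111111111111110000000000000000
Mask: 255.255.0.0


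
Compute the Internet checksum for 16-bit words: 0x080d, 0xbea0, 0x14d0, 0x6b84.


Sum all words (with carry folding):
+ 0x080d = 0x080d
+ 0xbea0 = 0xc6ad
+ 0x14d0 = 0xdb7d
+ 0x6b84 = 0x4702
One's complement: ~0x4702
Checksum = 0xb8fd


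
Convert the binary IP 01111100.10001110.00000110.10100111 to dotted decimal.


01111100 = 124
10001110 = 142
00000110 = 6
10100111 = 167
IP: 124.142.6.167


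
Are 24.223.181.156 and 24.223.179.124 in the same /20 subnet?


Mask: 255.255.240.0
24.223.181.156 AND mask = 24.223.176.0
24.223.179.124 AND mask = 24.223.176.0
Yes, same subnet (24.223.176.0)


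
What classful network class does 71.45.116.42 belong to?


First octet: 71
Binary: 01000111
0xxxxxxx -> Class A (1-126)
Class A, default mask 255.0.0.0 (/8)


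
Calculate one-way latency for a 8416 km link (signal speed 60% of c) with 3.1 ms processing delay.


Speed = 0.6 * 3e5 km/s = 180000 km/s
Propagation delay = 8416 / 180000 = 0.0468 s = 46.7556 ms
Processing delay = 3.1 ms
Total one-way latency = 49.8556 ms


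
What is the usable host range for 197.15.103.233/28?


Network: 197.15.103.224
Broadcast: 197.15.103.239
First usable = network + 1
Last usable = broadcast - 1
Range: 197.15.103.225 to 197.15.103.238


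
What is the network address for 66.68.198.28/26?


IP:   01000010.01000100.11000110.00011100
Mask: 11111111.11111111.11111111.11000000
AND operation:
Net:  01000010.01000100.11000110.00000000
Network: 66.68.198.0/26


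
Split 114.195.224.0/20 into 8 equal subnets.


New prefix = 20 + 3 = 23
Each subnet has 512 addresses
  114.195.224.0/23
  114.195.226.0/23
  114.195.228.0/23
  114.195.230.0/23
  114.195.232.0/23
  114.195.234.0/23
  114.195.236.0/23
  114.195.238.0/23
Subnets: 114.195.224.0/23, 114.195.226.0/23, 114.195.228.0/23, 114.195.230.0/23, 114.195.232.0/23, 114.195.234.0/23, 114.195.236.0/23, 114.195.238.0/23


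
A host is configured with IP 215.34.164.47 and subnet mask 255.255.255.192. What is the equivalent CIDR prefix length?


Binary: 11111111.11111111.11111111.11000000
Count leading 1s
Prefix: /26


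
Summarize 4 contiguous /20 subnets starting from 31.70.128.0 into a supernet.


Original prefix: /20
Number of subnets: 4 = 2^2
New prefix = 20 - 2 = 18
Supernet: 31.70.128.0/18


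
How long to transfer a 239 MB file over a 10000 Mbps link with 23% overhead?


Effective throughput = 10000 * (1 - 23/100) = 7700 Mbps
File size in Mb = 239 * 8 = 1912 Mb
Time = 1912 / 7700
Time = 0.2483 seconds


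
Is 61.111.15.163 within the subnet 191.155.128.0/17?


Subnet network: 191.155.128.0
Test IP AND mask: 61.111.0.0
No, 61.111.15.163 is not in 191.155.128.0/17


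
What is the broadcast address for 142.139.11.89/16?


Network: 142.139.0.0/16
Host bits = 16
Set all host bits to 1:
Broadcast: 142.139.255.255


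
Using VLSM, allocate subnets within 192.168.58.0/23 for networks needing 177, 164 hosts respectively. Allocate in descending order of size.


177 hosts -> /24 (254 usable): 192.168.58.0/24
164 hosts -> /24 (254 usable): 192.168.59.0/24
Allocation: 192.168.58.0/24 (177 hosts, 254 usable); 192.168.59.0/24 (164 hosts, 254 usable)


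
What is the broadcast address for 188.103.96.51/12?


Network: 188.96.0.0/12
Host bits = 20
Set all host bits to 1:
Broadcast: 188.111.255.255


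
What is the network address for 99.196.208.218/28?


IP:   01100011.11000100.11010000.11011010
Mask: 11111111.11111111.11111111.11110000
AND operation:
Net:  01100011.11000100.11010000.11010000
Network: 99.196.208.208/28


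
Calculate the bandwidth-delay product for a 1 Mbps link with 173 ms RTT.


BDP = bandwidth * RTT
= 1 Mbps * 173 ms
= 1 * 1e6 * 173 / 1000 bits
= 173000 bits
= 21625 bytes
= 21.1182 KB
BDP = 173000 bits (21625 bytes)


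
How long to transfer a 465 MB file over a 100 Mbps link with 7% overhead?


Effective throughput = 100 * (1 - 7/100) = 93 Mbps
File size in Mb = 465 * 8 = 3720 Mb
Time = 3720 / 93
Time = 40 seconds


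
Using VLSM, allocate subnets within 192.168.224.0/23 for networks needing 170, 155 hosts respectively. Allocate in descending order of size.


170 hosts -> /24 (254 usable): 192.168.224.0/24
155 hosts -> /24 (254 usable): 192.168.225.0/24
Allocation: 192.168.224.0/24 (170 hosts, 254 usable); 192.168.225.0/24 (155 hosts, 254 usable)


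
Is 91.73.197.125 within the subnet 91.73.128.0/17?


Subnet network: 91.73.128.0
Test IP AND mask: 91.73.128.0
Yes, 91.73.197.125 is in 91.73.128.0/17


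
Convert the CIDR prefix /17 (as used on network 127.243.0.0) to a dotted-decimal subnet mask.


/17 means 17 network bits, 15 host bits
Binary: 11111111111111111000000000000000
Mask: 255.255.128.0


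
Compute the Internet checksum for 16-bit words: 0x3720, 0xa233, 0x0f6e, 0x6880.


Sum all words (with carry folding):
+ 0x3720 = 0x3720
+ 0xa233 = 0xd953
+ 0x0f6e = 0xe8c1
+ 0x6880 = 0x5142
One's complement: ~0x5142
Checksum = 0xaebd


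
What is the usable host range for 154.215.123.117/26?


Network: 154.215.123.64
Broadcast: 154.215.123.127
First usable = network + 1
Last usable = broadcast - 1
Range: 154.215.123.65 to 154.215.123.126


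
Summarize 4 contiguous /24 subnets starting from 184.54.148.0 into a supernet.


Original prefix: /24
Number of subnets: 4 = 2^2
New prefix = 24 - 2 = 22
Supernet: 184.54.148.0/22


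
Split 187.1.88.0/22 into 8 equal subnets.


New prefix = 22 + 3 = 25
Each subnet has 128 addresses
  187.1.88.0/25
  187.1.88.128/25
  187.1.89.0/25
  187.1.89.128/25
  187.1.90.0/25
  187.1.90.128/25
  187.1.91.0/25
  187.1.91.128/25
Subnets: 187.1.88.0/25, 187.1.88.128/25, 187.1.89.0/25, 187.1.89.128/25, 187.1.90.0/25, 187.1.90.128/25, 187.1.91.0/25, 187.1.91.128/25


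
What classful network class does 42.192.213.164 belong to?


First octet: 42
Binary: 00101010
0xxxxxxx -> Class A (1-126)
Class A, default mask 255.0.0.0 (/8)


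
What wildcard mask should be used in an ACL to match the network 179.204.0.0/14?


Subnet mask: 255.252.0.0
Wildcard = 255.255.255.255 - subnet mask
255 - 255 = 0
255 - 252 = 3
255 - 0 = 255
255 - 0 = 255
Wildcard: 0.3.255.255


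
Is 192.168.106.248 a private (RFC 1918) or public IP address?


RFC 1918 private ranges:
  10.0.0.0/8 (10.0.0.0 - 10.255.255.255)
  172.16.0.0/12 (172.16.0.0 - 172.31.255.255)
  192.168.0.0/16 (192.168.0.0 - 192.168.255.255)
Private (in 192.168.0.0/16)


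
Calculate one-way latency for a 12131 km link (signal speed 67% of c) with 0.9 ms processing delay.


Speed = 0.67 * 3e5 km/s = 201000 km/s
Propagation delay = 12131 / 201000 = 0.0604 s = 60.3532 ms
Processing delay = 0.9 ms
Total one-way latency = 61.2532 ms


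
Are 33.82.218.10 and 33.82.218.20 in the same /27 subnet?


Mask: 255.255.255.224
33.82.218.10 AND mask = 33.82.218.0
33.82.218.20 AND mask = 33.82.218.0
Yes, same subnet (33.82.218.0)


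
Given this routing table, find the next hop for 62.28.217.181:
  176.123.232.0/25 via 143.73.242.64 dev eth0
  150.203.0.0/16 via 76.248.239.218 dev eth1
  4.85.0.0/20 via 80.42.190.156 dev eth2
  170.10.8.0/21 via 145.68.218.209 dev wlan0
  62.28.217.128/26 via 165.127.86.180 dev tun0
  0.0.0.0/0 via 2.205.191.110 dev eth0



Longest prefix match for 62.28.217.181:
  /25 176.123.232.0: no
  /16 150.203.0.0: no
  /20 4.85.0.0: no
  /21 170.10.8.0: no
  /26 62.28.217.128: MATCH
  /0 0.0.0.0: MATCH
Selected: next-hop 165.127.86.180 via tun0 (matched /26)


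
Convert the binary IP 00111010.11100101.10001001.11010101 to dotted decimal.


00111010 = 58
11100101 = 229
10001001 = 137
11010101 = 213
IP: 58.229.137.213


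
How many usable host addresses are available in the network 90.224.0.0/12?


Host bits = 32 - 12 = 20
Total addresses = 2^20 = 1048576
Usable = total - 2 (network and broadcast)
Usable hosts: 1048574


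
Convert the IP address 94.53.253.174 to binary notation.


94 = 01011110
53 = 00110101
253 = 11111101
174 = 10101110
Binary: 01011110.00110101.11111101.10101110
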